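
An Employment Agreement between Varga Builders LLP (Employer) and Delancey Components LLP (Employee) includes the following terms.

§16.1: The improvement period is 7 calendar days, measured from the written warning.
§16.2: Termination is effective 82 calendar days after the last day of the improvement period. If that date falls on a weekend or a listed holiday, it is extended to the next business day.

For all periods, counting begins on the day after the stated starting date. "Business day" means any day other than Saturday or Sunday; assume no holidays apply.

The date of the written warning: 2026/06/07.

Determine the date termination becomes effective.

The last day of the improvement period: 7 calendar days after 2026/06/07 is 2026/06/14.
The date termination becomes effective: 2026/06/14 + 82 days = 2026/09/04. 2026/09/04 is a Friday, so no roll-forward applies.

2026/09/04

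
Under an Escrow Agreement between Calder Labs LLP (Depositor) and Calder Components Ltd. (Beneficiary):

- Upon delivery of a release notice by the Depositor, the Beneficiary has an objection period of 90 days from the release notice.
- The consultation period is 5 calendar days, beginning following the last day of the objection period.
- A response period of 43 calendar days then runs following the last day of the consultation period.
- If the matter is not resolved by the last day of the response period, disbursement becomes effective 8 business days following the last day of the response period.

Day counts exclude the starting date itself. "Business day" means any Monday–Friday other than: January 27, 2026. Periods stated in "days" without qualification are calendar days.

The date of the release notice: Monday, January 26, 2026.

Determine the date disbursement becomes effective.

June 24, 2026

The last day of the objection period: January 26, 2026 + 90 days = April 26, 2026.
The last day of the consultation period: 5 calendar days after April 26, 2026 is May 1, 2026.
The last day of the response period: 43 calendar days after May 1, 2026 is June 13, 2026.
From Saturday, June 13, 2026, 8 business days (Jun 15, Jun 16, Jun 17, Jun 18, Jun 19, Jun 22, Jun 23, Jun 24, skipping weekends) brings us to Wednesday, June 24, 2026, which is the date disbursement becomes effective.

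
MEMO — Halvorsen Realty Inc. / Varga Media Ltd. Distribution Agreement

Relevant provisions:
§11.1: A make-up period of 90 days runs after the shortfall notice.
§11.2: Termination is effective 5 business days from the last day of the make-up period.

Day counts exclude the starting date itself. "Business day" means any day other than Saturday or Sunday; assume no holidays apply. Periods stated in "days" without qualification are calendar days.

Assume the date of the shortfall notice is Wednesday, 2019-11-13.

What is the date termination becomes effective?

The last day of the make-up period: 2019-11-13 + 90 days = 2020-02-11.
From Tuesday, 2020-02-11, 5 business days (Feb 12, Feb 13, Feb 14, Feb 17, Feb 18, skipping weekends) brings us to Tuesday, 2020-02-18, which is the date termination becomes effective.

2020-02-18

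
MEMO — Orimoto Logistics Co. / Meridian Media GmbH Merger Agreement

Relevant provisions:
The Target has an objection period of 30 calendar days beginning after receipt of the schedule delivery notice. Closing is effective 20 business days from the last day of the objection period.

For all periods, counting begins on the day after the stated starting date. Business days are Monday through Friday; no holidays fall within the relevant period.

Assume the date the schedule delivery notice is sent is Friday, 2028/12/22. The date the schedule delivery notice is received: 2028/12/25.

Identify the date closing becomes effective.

The last day of the objection period: 2028/12/25 + 30 days = 2029/01/24.
From Wednesday, 2029/01/24, 20 business days (Jan 25, Jan 26, Jan 29, Jan 30, …, Feb 19, Feb 20, Feb 21, skipping weekends) brings us to Wednesday, 2029/02/21, which is the date closing becomes effective.

2029/02/21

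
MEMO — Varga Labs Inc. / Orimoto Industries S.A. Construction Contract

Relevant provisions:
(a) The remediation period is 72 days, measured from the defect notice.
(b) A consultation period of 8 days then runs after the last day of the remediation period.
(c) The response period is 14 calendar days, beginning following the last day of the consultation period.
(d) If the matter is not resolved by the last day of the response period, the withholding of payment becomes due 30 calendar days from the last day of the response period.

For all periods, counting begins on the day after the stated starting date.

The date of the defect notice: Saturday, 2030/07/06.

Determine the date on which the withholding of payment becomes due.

Adding 72 calendar days to 2030/07/06 gives 2030/09/16, which is the last day of the remediation period.
The last day of the consultation period: 2030/09/16 + 8 days = 2030/09/24.
The last day of the response period: 14 calendar days after 2030/09/24 is 2030/10/08.
The date on which the withholding of payment becomes due: 2030/10/08 + 30 days = 2030/11/07.

2030/11/07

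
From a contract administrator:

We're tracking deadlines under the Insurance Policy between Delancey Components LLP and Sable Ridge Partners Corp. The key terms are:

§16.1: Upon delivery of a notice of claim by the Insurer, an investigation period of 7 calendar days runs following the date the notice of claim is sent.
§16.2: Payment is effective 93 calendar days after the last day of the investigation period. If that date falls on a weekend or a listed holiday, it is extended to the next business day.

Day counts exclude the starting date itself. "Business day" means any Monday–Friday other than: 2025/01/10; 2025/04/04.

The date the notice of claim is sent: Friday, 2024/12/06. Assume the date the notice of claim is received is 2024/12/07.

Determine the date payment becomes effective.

2025/03/17

The last day of the investigation period: 7 calendar days after 2024/12/06 is 2024/12/13.
The date payment becomes effective: 93 calendar days after 2024/12/13 is 2025/03/16. That falls on a Sunday, so it rolls to the next business day, Monday, 2025/03/17.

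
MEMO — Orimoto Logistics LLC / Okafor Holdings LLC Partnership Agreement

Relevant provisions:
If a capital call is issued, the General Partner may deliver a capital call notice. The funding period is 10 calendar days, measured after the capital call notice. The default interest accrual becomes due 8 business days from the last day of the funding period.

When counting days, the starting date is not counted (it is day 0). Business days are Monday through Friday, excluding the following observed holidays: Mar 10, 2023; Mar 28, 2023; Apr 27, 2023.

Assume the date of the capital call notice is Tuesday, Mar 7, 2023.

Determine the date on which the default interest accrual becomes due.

The last day of the funding period: Mar 7, 2023 + 10 days = Mar 17, 2023.
From Friday, Mar 17, 2023, 8 business days (Mar 20, Mar 21, Mar 22, Mar 23, Mar 24, Mar 27, Mar 29, Mar 30, skipping weekends and the listed holiday on Mar 28) brings us to Thursday, Mar 30, 2023, which is the date on which the default interest accrual becomes due.

Mar 30, 2023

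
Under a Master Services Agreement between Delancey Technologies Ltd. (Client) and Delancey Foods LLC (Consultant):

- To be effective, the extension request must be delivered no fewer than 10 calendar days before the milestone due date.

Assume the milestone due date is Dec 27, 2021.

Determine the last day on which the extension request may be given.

Dec 27, 2021 minus 10 days is Dec 17, 2021.

Dec 17, 2021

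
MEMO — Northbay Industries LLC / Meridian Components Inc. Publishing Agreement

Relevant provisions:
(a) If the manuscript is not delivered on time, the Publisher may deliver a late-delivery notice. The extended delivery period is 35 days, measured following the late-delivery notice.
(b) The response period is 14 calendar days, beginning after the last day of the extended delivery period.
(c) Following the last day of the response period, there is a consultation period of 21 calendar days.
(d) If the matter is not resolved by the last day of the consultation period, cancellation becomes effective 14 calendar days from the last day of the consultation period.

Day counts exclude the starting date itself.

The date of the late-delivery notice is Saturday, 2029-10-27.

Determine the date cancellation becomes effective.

2030-01-19

The last day of the extended delivery period: 35 calendar days after 2029-10-27 is 2029-12-01.
The last day of the response period: 2029-12-01 + 14 days = 2029-12-15.
The last day of the consultation period: 2029-12-15 + 21 days = 2030-01-05.
The date cancellation becomes effective: 2030-01-05 + 14 days = 2030-01-19.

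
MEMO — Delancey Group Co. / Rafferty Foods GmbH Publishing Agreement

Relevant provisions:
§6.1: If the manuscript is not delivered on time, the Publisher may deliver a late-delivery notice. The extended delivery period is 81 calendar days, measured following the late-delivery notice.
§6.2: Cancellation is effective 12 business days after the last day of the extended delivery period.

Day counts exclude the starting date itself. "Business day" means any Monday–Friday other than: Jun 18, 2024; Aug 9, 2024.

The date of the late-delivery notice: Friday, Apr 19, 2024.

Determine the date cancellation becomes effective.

Jul 25, 2024

The last day of the extended delivery period: Apr 19, 2024 + 81 days = Jul 9, 2024.
The date cancellation becomes effective: 12 business days after Tuesday, Jul 9, 2024, skipping weekends — Jul 10, Jul 11, Jul 12, Jul 15, …, Jul 23, Jul 24, Jul 25 — lands on Thursday, Jul 25, 2024.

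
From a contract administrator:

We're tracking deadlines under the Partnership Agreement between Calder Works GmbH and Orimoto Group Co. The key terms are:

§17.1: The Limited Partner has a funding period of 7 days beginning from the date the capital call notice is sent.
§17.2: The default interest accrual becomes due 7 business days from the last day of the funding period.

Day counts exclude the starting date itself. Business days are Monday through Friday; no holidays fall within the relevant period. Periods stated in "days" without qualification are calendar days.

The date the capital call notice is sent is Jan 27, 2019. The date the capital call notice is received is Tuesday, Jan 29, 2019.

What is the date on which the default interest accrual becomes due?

The last day of the funding period: Jan 27, 2019 + 7 days = Feb 3, 2019.
The date on which the default interest accrual becomes due: counting 7 business days from Sunday, Feb 3, 2019 (Feb 4, Feb 5, Feb 6, Feb 7, Feb 8, Feb 11, Feb 12, skipping weekends) reaches Tuesday, Feb 12, 2019.

Feb 12, 2019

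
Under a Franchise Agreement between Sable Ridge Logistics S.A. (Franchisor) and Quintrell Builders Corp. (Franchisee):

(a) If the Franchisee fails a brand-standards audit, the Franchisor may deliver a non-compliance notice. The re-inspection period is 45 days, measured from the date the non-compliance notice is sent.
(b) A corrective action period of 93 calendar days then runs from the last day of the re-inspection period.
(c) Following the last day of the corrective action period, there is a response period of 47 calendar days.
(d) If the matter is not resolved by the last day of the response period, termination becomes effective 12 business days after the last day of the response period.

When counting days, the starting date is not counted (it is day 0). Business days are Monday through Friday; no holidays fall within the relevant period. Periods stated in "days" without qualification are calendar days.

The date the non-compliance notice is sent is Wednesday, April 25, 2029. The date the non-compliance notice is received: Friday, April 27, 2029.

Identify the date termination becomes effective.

The last day of the re-inspection period: 45 calendar days after April 25, 2029 is June 9, 2029.
Adding 93 calendar days to June 9, 2029 gives September 10, 2029, which is the last day of the corrective action period.
The last day of the response period: September 10, 2029 + 47 days = October 27, 2029.
The date termination becomes effective: counting 12 business days from Saturday, October 27, 2029 (Oct 29, Oct 30, Oct 31, Nov 1, …, Nov 9, Nov 12, Nov 13, skipping weekends) reaches Tuesday, November 13, 2029.

November 13, 2029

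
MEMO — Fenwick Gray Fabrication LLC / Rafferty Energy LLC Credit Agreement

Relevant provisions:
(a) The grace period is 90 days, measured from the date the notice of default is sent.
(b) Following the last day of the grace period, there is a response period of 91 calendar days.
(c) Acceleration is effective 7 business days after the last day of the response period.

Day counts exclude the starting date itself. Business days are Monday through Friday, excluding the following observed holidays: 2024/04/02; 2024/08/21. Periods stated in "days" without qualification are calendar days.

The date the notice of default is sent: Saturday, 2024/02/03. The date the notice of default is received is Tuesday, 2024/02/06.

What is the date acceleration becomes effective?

Adding 90 calendar days to 2024/02/03 gives 2024/05/03, which is the last day of the grace period.
The last day of the response period: 91 calendar days after 2024/05/03 is 2024/08/02.
The date acceleration becomes effective: 7 business days after Friday, 2024/08/02, skipping weekends — Aug 5, Aug 6, Aug 7, Aug 8, Aug 9, Aug 12, Aug 13 — lands on Tuesday, 2024/08/13.

2024/08/13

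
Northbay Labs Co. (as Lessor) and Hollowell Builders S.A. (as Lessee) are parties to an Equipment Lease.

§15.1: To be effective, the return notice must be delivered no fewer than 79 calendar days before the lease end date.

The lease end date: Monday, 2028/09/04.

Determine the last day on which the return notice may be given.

2028/06/17

Counting back 79 calendar days from 2028/09/04 gives 2028/06/17.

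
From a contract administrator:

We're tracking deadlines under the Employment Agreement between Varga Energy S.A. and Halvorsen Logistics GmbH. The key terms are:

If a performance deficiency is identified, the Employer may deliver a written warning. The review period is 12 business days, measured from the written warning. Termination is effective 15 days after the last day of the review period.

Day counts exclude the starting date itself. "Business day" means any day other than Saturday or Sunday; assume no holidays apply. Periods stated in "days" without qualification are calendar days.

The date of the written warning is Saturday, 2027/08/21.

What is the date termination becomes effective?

2027/09/22

The last day of the review period: 12 business days after Saturday, 2027/08/21, skipping weekends — Aug 23, Aug 24, Aug 25, Aug 26, …, Sep 3, Sep 6, Sep 7 — lands on Tuesday, 2027/09/07.
Adding 15 calendar days to 2027/09/07 gives 2027/09/22, which is the date termination becomes effective.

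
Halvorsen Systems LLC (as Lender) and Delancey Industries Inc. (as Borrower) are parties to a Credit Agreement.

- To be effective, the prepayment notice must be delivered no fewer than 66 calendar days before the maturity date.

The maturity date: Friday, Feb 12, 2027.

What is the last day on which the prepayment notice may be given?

Counting back 66 calendar days from Feb 12, 2027 gives Dec 8, 2026.

Dec 8, 2026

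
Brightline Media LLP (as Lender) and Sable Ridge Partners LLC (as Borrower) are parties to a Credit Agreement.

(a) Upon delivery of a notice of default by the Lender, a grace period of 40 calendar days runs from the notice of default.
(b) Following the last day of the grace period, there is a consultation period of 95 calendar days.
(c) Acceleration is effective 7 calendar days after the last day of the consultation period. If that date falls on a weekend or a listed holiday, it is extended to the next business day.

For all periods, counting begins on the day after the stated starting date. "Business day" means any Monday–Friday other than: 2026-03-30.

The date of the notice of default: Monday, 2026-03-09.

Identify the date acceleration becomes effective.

2026-07-29

Adding 40 calendar days to 2026-03-09 gives 2026-04-18, which is the last day of the grace period.
The last day of the consultation period: 95 calendar days after 2026-04-18 is 2026-07-22.
The date acceleration becomes effective: 2026-07-22 + 7 days = 2026-07-29. 2026-07-29 is a Wednesday and is not a listed holiday, so no roll-forward applies.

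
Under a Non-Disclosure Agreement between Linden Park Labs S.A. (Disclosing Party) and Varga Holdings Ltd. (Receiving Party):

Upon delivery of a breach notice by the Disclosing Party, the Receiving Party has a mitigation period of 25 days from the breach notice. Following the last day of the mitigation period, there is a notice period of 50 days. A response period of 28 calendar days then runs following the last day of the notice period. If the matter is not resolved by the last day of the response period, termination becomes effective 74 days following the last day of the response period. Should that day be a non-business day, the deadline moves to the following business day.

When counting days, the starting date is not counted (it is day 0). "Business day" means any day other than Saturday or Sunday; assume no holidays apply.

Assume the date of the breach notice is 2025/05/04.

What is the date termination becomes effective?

The last day of the mitigation period: 2025/05/04 + 25 days = 2025/05/29.
Adding 50 calendar days to 2025/05/29 gives 2025/07/18, which is the last day of the notice period.
The last day of the response period: 2025/07/18 + 28 days = 2025/08/15.
Adding 74 calendar days to 2025/08/15 gives 2025/10/28, which is the date termination becomes effective. 2025/10/28 is a Tuesday, so no roll-forward applies.

2025/10/28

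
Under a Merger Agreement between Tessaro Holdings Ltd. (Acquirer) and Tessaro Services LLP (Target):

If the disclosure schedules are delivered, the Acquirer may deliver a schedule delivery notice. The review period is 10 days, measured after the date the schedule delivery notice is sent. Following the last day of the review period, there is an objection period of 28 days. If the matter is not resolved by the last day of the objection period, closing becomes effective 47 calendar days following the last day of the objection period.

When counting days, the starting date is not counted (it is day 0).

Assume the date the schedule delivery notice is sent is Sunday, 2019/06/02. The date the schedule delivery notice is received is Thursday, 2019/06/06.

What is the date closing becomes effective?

The last day of the review period: 2019/06/02 + 10 days = 2019/06/12.
Adding 28 calendar days to 2019/06/12 gives 2019/07/10, which is the last day of the objection period.
The date closing becomes effective: 47 calendar days after 2019/07/10 is 2019/08/26.

2019/08/26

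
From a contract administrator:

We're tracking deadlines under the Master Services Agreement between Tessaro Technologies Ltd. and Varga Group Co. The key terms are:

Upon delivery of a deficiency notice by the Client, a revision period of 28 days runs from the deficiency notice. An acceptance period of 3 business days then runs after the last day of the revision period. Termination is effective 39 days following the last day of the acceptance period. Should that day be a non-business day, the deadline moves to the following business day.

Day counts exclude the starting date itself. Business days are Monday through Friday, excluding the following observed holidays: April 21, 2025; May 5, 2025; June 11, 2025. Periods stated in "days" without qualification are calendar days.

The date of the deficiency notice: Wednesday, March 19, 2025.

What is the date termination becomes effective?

June 2, 2025

Adding 28 calendar days to March 19, 2025 gives April 16, 2025, which is the last day of the revision period.
From Wednesday, April 16, 2025, 3 business days (Apr 17, Apr 18, Apr 22, skipping weekends and the listed holiday on Apr 21) brings us to Tuesday, April 22, 2025, which is the last day of the acceptance period.
The date termination becomes effective: 39 calendar days after April 22, 2025 is May 31, 2025. That falls on a Saturday, so it rolls to the next business day, Monday, June 2, 2025.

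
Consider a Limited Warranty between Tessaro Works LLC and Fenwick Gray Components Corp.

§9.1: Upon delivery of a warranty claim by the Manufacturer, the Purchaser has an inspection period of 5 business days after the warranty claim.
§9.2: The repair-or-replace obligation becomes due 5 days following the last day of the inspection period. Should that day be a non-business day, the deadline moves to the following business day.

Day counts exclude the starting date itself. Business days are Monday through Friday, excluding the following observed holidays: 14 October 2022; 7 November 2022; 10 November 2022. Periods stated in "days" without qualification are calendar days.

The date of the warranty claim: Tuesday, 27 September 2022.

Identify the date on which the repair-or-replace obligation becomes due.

From Tuesday, 27 September 2022, 5 business days (Sep 28, Sep 29, Sep 30, Oct 3, Oct 4, skipping weekends) brings us to Tuesday, 4 October 2022, which is the last day of the inspection period.
The date on which the repair-or-replace obligation becomes due: 5 calendar days after 4 October 2022 is 9 October 2022. That falls on a Sunday, so it rolls to the next business day, Monday, 10 October 2022.

10 October 2022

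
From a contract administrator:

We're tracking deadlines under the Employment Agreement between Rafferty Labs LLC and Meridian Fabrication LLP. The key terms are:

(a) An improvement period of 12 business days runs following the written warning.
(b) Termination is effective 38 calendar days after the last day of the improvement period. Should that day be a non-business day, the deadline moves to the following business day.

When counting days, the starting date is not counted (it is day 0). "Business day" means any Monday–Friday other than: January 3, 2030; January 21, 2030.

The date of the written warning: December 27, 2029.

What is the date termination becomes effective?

February 22, 2030

From Thursday, December 27, 2029, 12 business days (Dec 28, Dec 31, Jan 1, Jan 2, …, Jan 11, Jan 14, Jan 15, skipping weekends and the listed holiday on Jan 3) brings us to Tuesday, January 15, 2030, which is the last day of the improvement period.
The date termination becomes effective: January 15, 2030 + 38 days = February 22, 2030. February 22, 2030 is a Friday and is not a listed holiday, so no roll-forward applies.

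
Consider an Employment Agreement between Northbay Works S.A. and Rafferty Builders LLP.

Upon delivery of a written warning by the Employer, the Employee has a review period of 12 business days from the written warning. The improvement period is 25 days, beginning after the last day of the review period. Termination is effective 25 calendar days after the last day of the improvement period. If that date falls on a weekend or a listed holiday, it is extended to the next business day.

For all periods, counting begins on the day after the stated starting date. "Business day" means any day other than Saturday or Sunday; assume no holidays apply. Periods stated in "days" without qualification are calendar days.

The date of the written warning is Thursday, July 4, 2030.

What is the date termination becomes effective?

September 10, 2030

The last day of the review period: 12 business days after Thursday, July 4, 2030, skipping weekends — Jul 5, Jul 8, Jul 9, Jul 10, …, Jul 18, Jul 19, Jul 22 — lands on Monday, July 22, 2030.
The last day of the improvement period: 25 calendar days after July 22, 2030 is August 16, 2030.
The date termination becomes effective: August 16, 2030 + 25 days = September 10, 2030. September 10, 2030 is a Tuesday, so no roll-forward applies.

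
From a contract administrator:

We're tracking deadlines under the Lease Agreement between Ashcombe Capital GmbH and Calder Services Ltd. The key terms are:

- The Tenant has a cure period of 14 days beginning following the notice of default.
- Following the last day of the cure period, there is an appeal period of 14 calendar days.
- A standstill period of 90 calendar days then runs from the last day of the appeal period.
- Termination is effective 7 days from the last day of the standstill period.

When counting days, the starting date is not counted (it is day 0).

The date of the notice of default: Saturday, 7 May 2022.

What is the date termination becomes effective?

9 September 2022

The last day of the cure period: 7 May 2022 + 14 days = 21 May 2022.
The last day of the appeal period: 14 calendar days after 21 May 2022 is 4 June 2022.
Adding 90 calendar days to 4 June 2022 gives 2 September 2022, which is the last day of the standstill period.
The date termination becomes effective: 7 calendar days after 2 September 2022 is 9 September 2022.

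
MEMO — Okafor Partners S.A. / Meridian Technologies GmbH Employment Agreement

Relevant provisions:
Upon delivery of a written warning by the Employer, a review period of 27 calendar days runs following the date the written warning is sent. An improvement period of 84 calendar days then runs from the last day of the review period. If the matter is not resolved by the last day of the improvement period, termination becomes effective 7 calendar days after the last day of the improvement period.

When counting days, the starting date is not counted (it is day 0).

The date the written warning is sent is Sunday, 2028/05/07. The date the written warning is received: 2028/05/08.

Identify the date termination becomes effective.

2028/09/02

Adding 27 calendar days to 2028/05/07 gives 2028/06/03, which is the last day of the review period.
Adding 84 calendar days to 2028/06/03 gives 2028/08/26, which is the last day of the improvement period.
Adding 7 calendar days to 2028/08/26 gives 2028/09/02, which is the date termination becomes effective.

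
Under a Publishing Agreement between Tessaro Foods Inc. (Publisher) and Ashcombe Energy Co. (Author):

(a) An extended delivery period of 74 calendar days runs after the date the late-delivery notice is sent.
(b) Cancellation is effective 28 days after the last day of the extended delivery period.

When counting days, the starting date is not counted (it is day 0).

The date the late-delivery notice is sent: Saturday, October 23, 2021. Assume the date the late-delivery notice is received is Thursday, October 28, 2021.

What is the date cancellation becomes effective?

Adding 74 calendar days to October 23, 2021 gives January 5, 2022, which is the last day of the extended delivery period.
The date cancellation becomes effective: 28 calendar days after January 5, 2022 is February 2, 2022.

February 2, 2022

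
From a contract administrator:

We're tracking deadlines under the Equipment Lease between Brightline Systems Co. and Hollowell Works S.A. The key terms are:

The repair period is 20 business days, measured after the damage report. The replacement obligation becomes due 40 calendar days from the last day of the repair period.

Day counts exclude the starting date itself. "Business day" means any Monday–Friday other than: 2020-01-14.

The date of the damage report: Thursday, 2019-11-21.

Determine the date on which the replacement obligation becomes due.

The last day of the repair period: counting 20 business days from Thursday, 2019-11-21 (Nov 22, Nov 25, Nov 26, Nov 27, …, Dec 17, Dec 18, Dec 19, skipping weekends) reaches Thursday, 2019-12-19.
Adding 40 calendar days to 2019-12-19 gives 2020-01-28, which is the date on which the replacement obligation becomes due.

2020-01-28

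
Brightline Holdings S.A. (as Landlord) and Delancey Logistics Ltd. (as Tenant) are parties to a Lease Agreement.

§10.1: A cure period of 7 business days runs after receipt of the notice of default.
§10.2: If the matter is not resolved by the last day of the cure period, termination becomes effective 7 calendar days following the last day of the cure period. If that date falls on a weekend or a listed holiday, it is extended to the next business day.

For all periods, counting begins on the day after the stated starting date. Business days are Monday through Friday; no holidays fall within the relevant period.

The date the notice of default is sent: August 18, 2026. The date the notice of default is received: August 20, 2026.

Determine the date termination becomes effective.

The last day of the cure period: 7 business days after Thursday, August 20, 2026, skipping weekends — Aug 21, Aug 24, Aug 25, Aug 26, Aug 27, Aug 28, Aug 31 — lands on Monday, August 31, 2026.
Adding 7 calendar days to August 31, 2026 gives September 7, 2026, which is the date termination becomes effective. September 7, 2026 is a Monday, so no roll-forward applies.

September 7, 2026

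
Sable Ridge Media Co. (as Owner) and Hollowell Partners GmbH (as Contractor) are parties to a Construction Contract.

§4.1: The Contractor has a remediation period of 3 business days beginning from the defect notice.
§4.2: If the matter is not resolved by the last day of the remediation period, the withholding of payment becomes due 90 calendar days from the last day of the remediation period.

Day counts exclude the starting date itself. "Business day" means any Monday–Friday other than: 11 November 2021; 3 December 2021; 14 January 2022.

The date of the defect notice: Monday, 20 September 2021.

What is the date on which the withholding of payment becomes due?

From Monday, 20 September 2021, 3 business days (Sep 21, Sep 22, Sep 23, skipping weekends) brings us to Thursday, 23 September 2021, which is the last day of the remediation period.
The date on which the withholding of payment becomes due: 23 September 2021 + 90 days = 22 December 2021.

22 December 2021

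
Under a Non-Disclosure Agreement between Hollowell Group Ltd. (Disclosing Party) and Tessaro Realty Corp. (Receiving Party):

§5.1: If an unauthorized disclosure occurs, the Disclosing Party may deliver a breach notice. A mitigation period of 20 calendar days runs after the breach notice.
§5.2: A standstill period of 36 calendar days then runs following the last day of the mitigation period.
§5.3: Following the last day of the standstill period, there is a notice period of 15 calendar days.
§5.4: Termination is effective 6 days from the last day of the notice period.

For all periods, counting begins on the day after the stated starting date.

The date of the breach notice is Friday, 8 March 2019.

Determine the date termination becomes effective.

24 May 2019

Adding 20 calendar days to 8 March 2019 gives 28 March 2019, which is the last day of the mitigation period.
Adding 36 calendar days to 28 March 2019 gives 3 May 2019, which is the last day of the standstill period.
Adding 15 calendar days to 3 May 2019 gives 18 May 2019, which is the last day of the notice period.
The date termination becomes effective: 18 May 2019 + 6 days = 24 May 2019.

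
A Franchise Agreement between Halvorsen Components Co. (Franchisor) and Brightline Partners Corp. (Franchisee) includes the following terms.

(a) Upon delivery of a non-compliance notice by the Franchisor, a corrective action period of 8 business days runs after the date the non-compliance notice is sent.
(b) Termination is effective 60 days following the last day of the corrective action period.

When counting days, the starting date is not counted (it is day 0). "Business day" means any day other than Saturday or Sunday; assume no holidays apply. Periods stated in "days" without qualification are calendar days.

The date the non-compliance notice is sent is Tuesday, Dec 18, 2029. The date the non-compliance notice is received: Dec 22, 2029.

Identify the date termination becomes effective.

From Tuesday, Dec 18, 2029, 8 business days (Dec 19, Dec 20, Dec 21, Dec 24, Dec 25, Dec 26, Dec 27, Dec 28, skipping weekends) brings us to Friday, Dec 28, 2029, which is the last day of the corrective action period.
Adding 60 calendar days to Dec 28, 2029 gives Feb 26, 2030, which is the date termination becomes effective.

Feb 26, 2030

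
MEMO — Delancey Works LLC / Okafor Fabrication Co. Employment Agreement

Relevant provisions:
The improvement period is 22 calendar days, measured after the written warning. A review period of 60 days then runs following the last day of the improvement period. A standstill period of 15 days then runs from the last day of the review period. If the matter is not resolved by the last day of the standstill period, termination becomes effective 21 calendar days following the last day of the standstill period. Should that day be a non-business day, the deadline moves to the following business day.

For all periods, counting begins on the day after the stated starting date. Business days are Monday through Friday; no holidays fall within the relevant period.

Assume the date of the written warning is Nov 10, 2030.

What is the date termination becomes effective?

The last day of the improvement period: 22 calendar days after Nov 10, 2030 is Dec 2, 2030.
The last day of the review period: Dec 2, 2030 + 60 days = Jan 31, 2031.
The last day of the standstill period: 15 calendar days after Jan 31, 2031 is Feb 15, 2031.
Adding 21 calendar days to Feb 15, 2031 gives Mar 8, 2031, which is the date termination becomes effective. That falls on a Saturday, so it rolls to the next business day, Monday, Mar 10, 2031.

Mar 10, 2031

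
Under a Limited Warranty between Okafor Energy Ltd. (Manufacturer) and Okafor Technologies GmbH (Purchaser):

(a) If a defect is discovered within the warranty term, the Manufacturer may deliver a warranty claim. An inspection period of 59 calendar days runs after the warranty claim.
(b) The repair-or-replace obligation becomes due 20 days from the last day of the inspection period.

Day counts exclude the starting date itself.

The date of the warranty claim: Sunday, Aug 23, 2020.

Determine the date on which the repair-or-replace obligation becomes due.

The last day of the inspection period: 59 calendar days after Aug 23, 2020 is Oct 21, 2020.
The date on which the repair-or-replace obligation becomes due: 20 calendar days after Oct 21, 2020 is Nov 10, 2020.

Nov 10, 2020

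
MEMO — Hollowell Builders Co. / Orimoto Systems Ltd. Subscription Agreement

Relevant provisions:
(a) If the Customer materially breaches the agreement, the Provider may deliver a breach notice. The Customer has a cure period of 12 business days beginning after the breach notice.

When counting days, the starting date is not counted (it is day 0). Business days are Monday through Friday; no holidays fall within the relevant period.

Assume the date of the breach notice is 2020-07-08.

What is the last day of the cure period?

2020-07-24

The last day of the cure period: counting 12 business days from Wednesday, 2020-07-08 (Jul 9, Jul 10, Jul 13, Jul 14, …, Jul 22, Jul 23, Jul 24, skipping weekends) reaches Friday, 2020-07-24.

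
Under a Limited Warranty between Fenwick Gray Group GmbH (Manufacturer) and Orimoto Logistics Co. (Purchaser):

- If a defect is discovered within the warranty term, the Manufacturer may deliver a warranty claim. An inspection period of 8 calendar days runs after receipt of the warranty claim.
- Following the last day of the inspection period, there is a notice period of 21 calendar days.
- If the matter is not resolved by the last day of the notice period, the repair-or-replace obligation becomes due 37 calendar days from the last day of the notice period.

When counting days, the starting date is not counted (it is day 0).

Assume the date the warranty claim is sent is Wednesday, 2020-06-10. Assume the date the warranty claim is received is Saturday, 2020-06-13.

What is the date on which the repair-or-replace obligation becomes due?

Adding 8 calendar days to 2020-06-13 gives 2020-06-21, which is the last day of the inspection period.
The last day of the notice period: 2020-06-21 + 21 days = 2020-07-12.
The date on which the repair-or-replace obligation becomes due: 37 calendar days after 2020-07-12 is 2020-08-18.

2020-08-18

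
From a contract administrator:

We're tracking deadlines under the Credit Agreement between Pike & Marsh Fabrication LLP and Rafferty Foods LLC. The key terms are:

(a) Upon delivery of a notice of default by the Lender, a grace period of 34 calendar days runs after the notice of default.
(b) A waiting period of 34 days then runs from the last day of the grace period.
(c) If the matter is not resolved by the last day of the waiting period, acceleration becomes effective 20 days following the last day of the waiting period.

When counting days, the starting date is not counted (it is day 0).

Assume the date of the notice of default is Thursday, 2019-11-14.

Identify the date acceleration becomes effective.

The last day of the grace period: 2019-11-14 + 34 days = 2019-12-18.
Adding 34 calendar days to 2019-12-18 gives 2020-01-21, which is the last day of the waiting period.
The date acceleration becomes effective: 2020-01-21 + 20 days = 2020-02-10.

2020-02-10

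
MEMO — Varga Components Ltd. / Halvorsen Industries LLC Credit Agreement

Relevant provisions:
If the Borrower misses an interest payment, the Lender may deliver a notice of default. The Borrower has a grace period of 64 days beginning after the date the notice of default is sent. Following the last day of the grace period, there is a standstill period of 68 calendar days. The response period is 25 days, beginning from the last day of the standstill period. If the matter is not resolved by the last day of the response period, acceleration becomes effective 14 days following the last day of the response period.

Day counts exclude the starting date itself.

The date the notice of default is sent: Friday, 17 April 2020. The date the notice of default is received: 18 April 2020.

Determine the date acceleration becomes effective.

Adding 64 calendar days to 17 April 2020 gives 20 June 2020, which is the last day of the grace period.
The last day of the standstill period: 20 June 2020 + 68 days = 27 August 2020.
The last day of the response period: 25 calendar days after 27 August 2020 is 21 September 2020.
The date acceleration becomes effective: 14 calendar days after 21 September 2020 is 5 October 2020.

5 October 2020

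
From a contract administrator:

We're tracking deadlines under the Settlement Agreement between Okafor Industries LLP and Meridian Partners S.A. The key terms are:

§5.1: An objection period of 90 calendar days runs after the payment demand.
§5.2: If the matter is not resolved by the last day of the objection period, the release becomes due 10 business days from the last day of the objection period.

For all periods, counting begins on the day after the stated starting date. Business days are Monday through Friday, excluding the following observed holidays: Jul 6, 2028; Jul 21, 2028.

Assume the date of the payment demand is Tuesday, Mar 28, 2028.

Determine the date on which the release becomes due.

Jul 11, 2028

Adding 90 calendar days to Mar 28, 2028 gives Jun 26, 2028, which is the last day of the objection period.
From Monday, Jun 26, 2028, 10 business days (Jun 27, Jun 28, Jun 29, Jun 30, Jul 3, Jul 4, Jul 5, Jul 7, Jul 10, Jul 11, skipping weekends and the listed holiday on Jul 6) brings us to Tuesday, Jul 11, 2028, which is the date on which the release becomes due.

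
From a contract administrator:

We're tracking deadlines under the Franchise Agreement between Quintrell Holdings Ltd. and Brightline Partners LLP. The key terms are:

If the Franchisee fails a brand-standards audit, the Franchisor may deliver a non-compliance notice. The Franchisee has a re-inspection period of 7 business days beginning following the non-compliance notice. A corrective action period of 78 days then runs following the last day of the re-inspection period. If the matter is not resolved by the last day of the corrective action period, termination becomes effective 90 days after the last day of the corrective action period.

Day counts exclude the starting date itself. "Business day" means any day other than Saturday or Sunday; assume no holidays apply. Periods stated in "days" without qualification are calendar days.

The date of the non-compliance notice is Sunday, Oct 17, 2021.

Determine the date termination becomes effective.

From Sunday, Oct 17, 2021, 7 business days (Oct 18, Oct 19, Oct 20, Oct 21, Oct 22, Oct 25, Oct 26, skipping weekends) brings us to Tuesday, Oct 26, 2021, which is the last day of the re-inspection period.
Adding 78 calendar days to Oct 26, 2021 gives Jan 12, 2022, which is the last day of the corrective action period.
The date termination becomes effective: 90 calendar days after Jan 12, 2022 is Apr 12, 2022.

Apr 12, 2022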